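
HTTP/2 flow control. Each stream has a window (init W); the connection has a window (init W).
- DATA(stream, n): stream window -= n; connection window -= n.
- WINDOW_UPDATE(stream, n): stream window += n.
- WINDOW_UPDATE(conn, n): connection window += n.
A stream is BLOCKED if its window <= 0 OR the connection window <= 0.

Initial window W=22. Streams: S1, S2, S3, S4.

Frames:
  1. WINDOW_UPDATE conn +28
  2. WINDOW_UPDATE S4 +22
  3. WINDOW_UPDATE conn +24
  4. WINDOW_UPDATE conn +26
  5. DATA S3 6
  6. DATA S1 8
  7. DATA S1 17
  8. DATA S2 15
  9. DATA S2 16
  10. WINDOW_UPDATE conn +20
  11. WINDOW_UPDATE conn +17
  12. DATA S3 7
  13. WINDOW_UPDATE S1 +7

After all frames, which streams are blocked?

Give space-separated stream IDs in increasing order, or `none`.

Op 1: conn=50 S1=22 S2=22 S3=22 S4=22 blocked=[]
Op 2: conn=50 S1=22 S2=22 S3=22 S4=44 blocked=[]
Op 3: conn=74 S1=22 S2=22 S3=22 S4=44 blocked=[]
Op 4: conn=100 S1=22 S2=22 S3=22 S4=44 blocked=[]
Op 5: conn=94 S1=22 S2=22 S3=16 S4=44 blocked=[]
Op 6: conn=86 S1=14 S2=22 S3=16 S4=44 blocked=[]
Op 7: conn=69 S1=-3 S2=22 S3=16 S4=44 blocked=[1]
Op 8: conn=54 S1=-3 S2=7 S3=16 S4=44 blocked=[1]
Op 9: conn=38 S1=-3 S2=-9 S3=16 S4=44 blocked=[1, 2]
Op 10: conn=58 S1=-3 S2=-9 S3=16 S4=44 blocked=[1, 2]
Op 11: conn=75 S1=-3 S2=-9 S3=16 S4=44 blocked=[1, 2]
Op 12: conn=68 S1=-3 S2=-9 S3=9 S4=44 blocked=[1, 2]
Op 13: conn=68 S1=4 S2=-9 S3=9 S4=44 blocked=[2]

Answer: S2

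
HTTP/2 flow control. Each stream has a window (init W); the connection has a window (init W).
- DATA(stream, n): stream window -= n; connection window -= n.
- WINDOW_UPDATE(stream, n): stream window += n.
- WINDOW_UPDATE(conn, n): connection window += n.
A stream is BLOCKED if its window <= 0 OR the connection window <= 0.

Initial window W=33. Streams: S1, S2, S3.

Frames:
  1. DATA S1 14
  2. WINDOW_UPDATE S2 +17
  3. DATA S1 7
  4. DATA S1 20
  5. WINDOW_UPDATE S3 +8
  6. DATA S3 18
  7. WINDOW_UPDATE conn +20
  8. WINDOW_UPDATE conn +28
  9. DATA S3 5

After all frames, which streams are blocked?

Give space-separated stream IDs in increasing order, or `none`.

Op 1: conn=19 S1=19 S2=33 S3=33 blocked=[]
Op 2: conn=19 S1=19 S2=50 S3=33 blocked=[]
Op 3: conn=12 S1=12 S2=50 S3=33 blocked=[]
Op 4: conn=-8 S1=-8 S2=50 S3=33 blocked=[1, 2, 3]
Op 5: conn=-8 S1=-8 S2=50 S3=41 blocked=[1, 2, 3]
Op 6: conn=-26 S1=-8 S2=50 S3=23 blocked=[1, 2, 3]
Op 7: conn=-6 S1=-8 S2=50 S3=23 blocked=[1, 2, 3]
Op 8: conn=22 S1=-8 S2=50 S3=23 blocked=[1]
Op 9: conn=17 S1=-8 S2=50 S3=18 blocked=[1]

Answer: S1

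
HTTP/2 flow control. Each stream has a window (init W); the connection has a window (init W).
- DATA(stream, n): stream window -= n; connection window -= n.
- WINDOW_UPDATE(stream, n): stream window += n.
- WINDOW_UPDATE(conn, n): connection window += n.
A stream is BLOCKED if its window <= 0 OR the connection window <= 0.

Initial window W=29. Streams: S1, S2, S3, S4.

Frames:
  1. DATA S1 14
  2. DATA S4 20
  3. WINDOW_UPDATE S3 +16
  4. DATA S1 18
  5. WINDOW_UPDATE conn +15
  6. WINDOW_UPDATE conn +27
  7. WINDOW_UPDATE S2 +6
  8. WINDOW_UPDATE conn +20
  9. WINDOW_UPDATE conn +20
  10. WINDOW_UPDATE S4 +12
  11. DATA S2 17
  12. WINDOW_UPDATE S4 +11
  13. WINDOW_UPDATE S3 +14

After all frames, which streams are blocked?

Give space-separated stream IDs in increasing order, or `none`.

Op 1: conn=15 S1=15 S2=29 S3=29 S4=29 blocked=[]
Op 2: conn=-5 S1=15 S2=29 S3=29 S4=9 blocked=[1, 2, 3, 4]
Op 3: conn=-5 S1=15 S2=29 S3=45 S4=9 blocked=[1, 2, 3, 4]
Op 4: conn=-23 S1=-3 S2=29 S3=45 S4=9 blocked=[1, 2, 3, 4]
Op 5: conn=-8 S1=-3 S2=29 S3=45 S4=9 blocked=[1, 2, 3, 4]
Op 6: conn=19 S1=-3 S2=29 S3=45 S4=9 blocked=[1]
Op 7: conn=19 S1=-3 S2=35 S3=45 S4=9 blocked=[1]
Op 8: conn=39 S1=-3 S2=35 S3=45 S4=9 blocked=[1]
Op 9: conn=59 S1=-3 S2=35 S3=45 S4=9 blocked=[1]
Op 10: conn=59 S1=-3 S2=35 S3=45 S4=21 blocked=[1]
Op 11: conn=42 S1=-3 S2=18 S3=45 S4=21 blocked=[1]
Op 12: conn=42 S1=-3 S2=18 S3=45 S4=32 blocked=[1]
Op 13: conn=42 S1=-3 S2=18 S3=59 S4=32 blocked=[1]

Answer: S1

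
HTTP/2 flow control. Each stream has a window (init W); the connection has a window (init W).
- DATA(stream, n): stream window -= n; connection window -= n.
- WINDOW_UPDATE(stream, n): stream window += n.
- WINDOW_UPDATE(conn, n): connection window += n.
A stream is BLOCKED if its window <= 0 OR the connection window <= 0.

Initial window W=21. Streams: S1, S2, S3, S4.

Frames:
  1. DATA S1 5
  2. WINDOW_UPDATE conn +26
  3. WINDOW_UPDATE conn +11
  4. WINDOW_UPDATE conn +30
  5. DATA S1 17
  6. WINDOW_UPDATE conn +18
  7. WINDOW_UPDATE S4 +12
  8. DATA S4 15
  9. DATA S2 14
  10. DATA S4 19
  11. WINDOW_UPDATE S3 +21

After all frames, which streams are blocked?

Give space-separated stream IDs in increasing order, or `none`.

Op 1: conn=16 S1=16 S2=21 S3=21 S4=21 blocked=[]
Op 2: conn=42 S1=16 S2=21 S3=21 S4=21 blocked=[]
Op 3: conn=53 S1=16 S2=21 S3=21 S4=21 blocked=[]
Op 4: conn=83 S1=16 S2=21 S3=21 S4=21 blocked=[]
Op 5: conn=66 S1=-1 S2=21 S3=21 S4=21 blocked=[1]
Op 6: conn=84 S1=-1 S2=21 S3=21 S4=21 blocked=[1]
Op 7: conn=84 S1=-1 S2=21 S3=21 S4=33 blocked=[1]
Op 8: conn=69 S1=-1 S2=21 S3=21 S4=18 blocked=[1]
Op 9: conn=55 S1=-1 S2=7 S3=21 S4=18 blocked=[1]
Op 10: conn=36 S1=-1 S2=7 S3=21 S4=-1 blocked=[1, 4]
Op 11: conn=36 S1=-1 S2=7 S3=42 S4=-1 blocked=[1, 4]

Answer: S1 S4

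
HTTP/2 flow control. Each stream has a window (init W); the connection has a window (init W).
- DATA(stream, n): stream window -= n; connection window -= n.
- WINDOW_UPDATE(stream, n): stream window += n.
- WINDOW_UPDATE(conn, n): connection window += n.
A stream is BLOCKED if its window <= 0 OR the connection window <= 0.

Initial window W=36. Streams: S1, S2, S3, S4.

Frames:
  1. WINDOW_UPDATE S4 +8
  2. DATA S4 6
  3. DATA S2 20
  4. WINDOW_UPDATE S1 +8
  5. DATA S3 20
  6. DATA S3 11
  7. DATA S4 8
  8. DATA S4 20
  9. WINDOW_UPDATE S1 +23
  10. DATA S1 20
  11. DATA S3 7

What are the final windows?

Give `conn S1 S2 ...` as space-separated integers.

Op 1: conn=36 S1=36 S2=36 S3=36 S4=44 blocked=[]
Op 2: conn=30 S1=36 S2=36 S3=36 S4=38 blocked=[]
Op 3: conn=10 S1=36 S2=16 S3=36 S4=38 blocked=[]
Op 4: conn=10 S1=44 S2=16 S3=36 S4=38 blocked=[]
Op 5: conn=-10 S1=44 S2=16 S3=16 S4=38 blocked=[1, 2, 3, 4]
Op 6: conn=-21 S1=44 S2=16 S3=5 S4=38 blocked=[1, 2, 3, 4]
Op 7: conn=-29 S1=44 S2=16 S3=5 S4=30 blocked=[1, 2, 3, 4]
Op 8: conn=-49 S1=44 S2=16 S3=5 S4=10 blocked=[1, 2, 3, 4]
Op 9: conn=-49 S1=67 S2=16 S3=5 S4=10 blocked=[1, 2, 3, 4]
Op 10: conn=-69 S1=47 S2=16 S3=5 S4=10 blocked=[1, 2, 3, 4]
Op 11: conn=-76 S1=47 S2=16 S3=-2 S4=10 blocked=[1, 2, 3, 4]

Answer: -76 47 16 -2 10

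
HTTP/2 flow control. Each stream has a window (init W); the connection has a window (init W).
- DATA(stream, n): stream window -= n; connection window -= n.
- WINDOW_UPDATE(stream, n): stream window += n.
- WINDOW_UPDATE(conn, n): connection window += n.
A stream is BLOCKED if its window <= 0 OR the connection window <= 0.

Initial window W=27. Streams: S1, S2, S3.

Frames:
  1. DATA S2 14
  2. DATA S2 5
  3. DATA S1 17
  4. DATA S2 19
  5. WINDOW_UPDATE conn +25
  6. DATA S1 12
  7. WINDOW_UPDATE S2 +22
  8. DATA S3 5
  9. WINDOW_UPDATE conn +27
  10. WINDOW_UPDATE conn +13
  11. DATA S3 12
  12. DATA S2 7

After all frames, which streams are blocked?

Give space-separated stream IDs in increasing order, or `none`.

Answer: S1

Derivation:
Op 1: conn=13 S1=27 S2=13 S3=27 blocked=[]
Op 2: conn=8 S1=27 S2=8 S3=27 blocked=[]
Op 3: conn=-9 S1=10 S2=8 S3=27 blocked=[1, 2, 3]
Op 4: conn=-28 S1=10 S2=-11 S3=27 blocked=[1, 2, 3]
Op 5: conn=-3 S1=10 S2=-11 S3=27 blocked=[1, 2, 3]
Op 6: conn=-15 S1=-2 S2=-11 S3=27 blocked=[1, 2, 3]
Op 7: conn=-15 S1=-2 S2=11 S3=27 blocked=[1, 2, 3]
Op 8: conn=-20 S1=-2 S2=11 S3=22 blocked=[1, 2, 3]
Op 9: conn=7 S1=-2 S2=11 S3=22 blocked=[1]
Op 10: conn=20 S1=-2 S2=11 S3=22 blocked=[1]
Op 11: conn=8 S1=-2 S2=11 S3=10 blocked=[1]
Op 12: conn=1 S1=-2 S2=4 S3=10 blocked=[1]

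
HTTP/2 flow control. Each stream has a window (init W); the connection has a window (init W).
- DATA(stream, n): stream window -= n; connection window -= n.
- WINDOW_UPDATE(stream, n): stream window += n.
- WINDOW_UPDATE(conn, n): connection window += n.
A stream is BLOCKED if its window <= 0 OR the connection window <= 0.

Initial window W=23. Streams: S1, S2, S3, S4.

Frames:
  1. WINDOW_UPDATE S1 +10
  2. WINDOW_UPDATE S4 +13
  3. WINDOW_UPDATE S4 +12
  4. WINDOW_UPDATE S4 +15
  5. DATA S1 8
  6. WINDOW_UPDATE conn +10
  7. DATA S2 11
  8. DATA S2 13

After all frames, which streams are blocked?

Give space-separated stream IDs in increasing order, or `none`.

Answer: S2

Derivation:
Op 1: conn=23 S1=33 S2=23 S3=23 S4=23 blocked=[]
Op 2: conn=23 S1=33 S2=23 S3=23 S4=36 blocked=[]
Op 3: conn=23 S1=33 S2=23 S3=23 S4=48 blocked=[]
Op 4: conn=23 S1=33 S2=23 S3=23 S4=63 blocked=[]
Op 5: conn=15 S1=25 S2=23 S3=23 S4=63 blocked=[]
Op 6: conn=25 S1=25 S2=23 S3=23 S4=63 blocked=[]
Op 7: conn=14 S1=25 S2=12 S3=23 S4=63 blocked=[]
Op 8: conn=1 S1=25 S2=-1 S3=23 S4=63 blocked=[2]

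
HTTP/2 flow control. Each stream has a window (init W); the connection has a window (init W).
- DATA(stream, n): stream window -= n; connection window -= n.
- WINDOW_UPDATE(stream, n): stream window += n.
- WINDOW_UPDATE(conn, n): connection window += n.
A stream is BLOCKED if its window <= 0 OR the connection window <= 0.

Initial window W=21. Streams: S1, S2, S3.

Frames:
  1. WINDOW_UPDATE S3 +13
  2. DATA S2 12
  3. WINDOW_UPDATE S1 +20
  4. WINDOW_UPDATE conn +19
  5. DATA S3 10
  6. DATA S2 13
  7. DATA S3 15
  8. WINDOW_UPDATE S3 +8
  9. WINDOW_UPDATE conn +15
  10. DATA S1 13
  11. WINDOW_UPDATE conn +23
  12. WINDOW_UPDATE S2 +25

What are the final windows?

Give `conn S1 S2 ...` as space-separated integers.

Op 1: conn=21 S1=21 S2=21 S3=34 blocked=[]
Op 2: conn=9 S1=21 S2=9 S3=34 blocked=[]
Op 3: conn=9 S1=41 S2=9 S3=34 blocked=[]
Op 4: conn=28 S1=41 S2=9 S3=34 blocked=[]
Op 5: conn=18 S1=41 S2=9 S3=24 blocked=[]
Op 6: conn=5 S1=41 S2=-4 S3=24 blocked=[2]
Op 7: conn=-10 S1=41 S2=-4 S3=9 blocked=[1, 2, 3]
Op 8: conn=-10 S1=41 S2=-4 S3=17 blocked=[1, 2, 3]
Op 9: conn=5 S1=41 S2=-4 S3=17 blocked=[2]
Op 10: conn=-8 S1=28 S2=-4 S3=17 blocked=[1, 2, 3]
Op 11: conn=15 S1=28 S2=-4 S3=17 blocked=[2]
Op 12: conn=15 S1=28 S2=21 S3=17 blocked=[]

Answer: 15 28 21 17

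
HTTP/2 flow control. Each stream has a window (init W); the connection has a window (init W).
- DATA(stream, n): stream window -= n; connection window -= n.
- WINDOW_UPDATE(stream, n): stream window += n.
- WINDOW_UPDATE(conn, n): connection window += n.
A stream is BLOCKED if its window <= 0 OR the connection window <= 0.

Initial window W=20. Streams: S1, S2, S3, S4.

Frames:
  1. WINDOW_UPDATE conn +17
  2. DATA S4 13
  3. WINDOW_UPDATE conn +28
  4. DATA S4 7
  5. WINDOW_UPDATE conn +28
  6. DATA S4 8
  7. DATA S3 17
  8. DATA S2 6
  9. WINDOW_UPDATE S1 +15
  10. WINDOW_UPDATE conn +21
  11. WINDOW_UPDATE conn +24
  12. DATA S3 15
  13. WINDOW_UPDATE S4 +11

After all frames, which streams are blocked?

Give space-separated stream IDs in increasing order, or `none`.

Answer: S3

Derivation:
Op 1: conn=37 S1=20 S2=20 S3=20 S4=20 blocked=[]
Op 2: conn=24 S1=20 S2=20 S3=20 S4=7 blocked=[]
Op 3: conn=52 S1=20 S2=20 S3=20 S4=7 blocked=[]
Op 4: conn=45 S1=20 S2=20 S3=20 S4=0 blocked=[4]
Op 5: conn=73 S1=20 S2=20 S3=20 S4=0 blocked=[4]
Op 6: conn=65 S1=20 S2=20 S3=20 S4=-8 blocked=[4]
Op 7: conn=48 S1=20 S2=20 S3=3 S4=-8 blocked=[4]
Op 8: conn=42 S1=20 S2=14 S3=3 S4=-8 blocked=[4]
Op 9: conn=42 S1=35 S2=14 S3=3 S4=-8 blocked=[4]
Op 10: conn=63 S1=35 S2=14 S3=3 S4=-8 blocked=[4]
Op 11: conn=87 S1=35 S2=14 S3=3 S4=-8 blocked=[4]
Op 12: conn=72 S1=35 S2=14 S3=-12 S4=-8 blocked=[3, 4]
Op 13: conn=72 S1=35 S2=14 S3=-12 S4=3 blocked=[3]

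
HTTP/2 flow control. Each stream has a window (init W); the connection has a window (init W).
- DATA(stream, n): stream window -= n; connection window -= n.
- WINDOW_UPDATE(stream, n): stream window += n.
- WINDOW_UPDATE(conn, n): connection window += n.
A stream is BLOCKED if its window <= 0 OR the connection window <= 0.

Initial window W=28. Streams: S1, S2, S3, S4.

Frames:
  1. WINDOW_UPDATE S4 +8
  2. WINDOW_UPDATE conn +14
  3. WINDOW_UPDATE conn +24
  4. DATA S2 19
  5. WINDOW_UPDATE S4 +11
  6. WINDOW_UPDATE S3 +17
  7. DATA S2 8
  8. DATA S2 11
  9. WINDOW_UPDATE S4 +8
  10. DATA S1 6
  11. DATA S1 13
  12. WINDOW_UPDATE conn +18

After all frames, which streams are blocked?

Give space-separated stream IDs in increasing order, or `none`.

Answer: S2

Derivation:
Op 1: conn=28 S1=28 S2=28 S3=28 S4=36 blocked=[]
Op 2: conn=42 S1=28 S2=28 S3=28 S4=36 blocked=[]
Op 3: conn=66 S1=28 S2=28 S3=28 S4=36 blocked=[]
Op 4: conn=47 S1=28 S2=9 S3=28 S4=36 blocked=[]
Op 5: conn=47 S1=28 S2=9 S3=28 S4=47 blocked=[]
Op 6: conn=47 S1=28 S2=9 S3=45 S4=47 blocked=[]
Op 7: conn=39 S1=28 S2=1 S3=45 S4=47 blocked=[]
Op 8: conn=28 S1=28 S2=-10 S3=45 S4=47 blocked=[2]
Op 9: conn=28 S1=28 S2=-10 S3=45 S4=55 blocked=[2]
Op 10: conn=22 S1=22 S2=-10 S3=45 S4=55 blocked=[2]
Op 11: conn=9 S1=9 S2=-10 S3=45 S4=55 blocked=[2]
Op 12: conn=27 S1=9 S2=-10 S3=45 S4=55 blocked=[2]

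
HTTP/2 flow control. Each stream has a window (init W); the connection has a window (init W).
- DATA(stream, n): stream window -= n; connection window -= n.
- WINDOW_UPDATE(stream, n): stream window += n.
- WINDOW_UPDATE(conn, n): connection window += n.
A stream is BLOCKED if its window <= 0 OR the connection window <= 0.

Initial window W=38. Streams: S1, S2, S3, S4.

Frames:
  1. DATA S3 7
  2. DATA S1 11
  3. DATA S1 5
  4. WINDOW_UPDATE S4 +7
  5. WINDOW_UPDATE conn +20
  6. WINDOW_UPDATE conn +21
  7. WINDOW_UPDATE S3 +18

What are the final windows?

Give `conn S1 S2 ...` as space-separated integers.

Op 1: conn=31 S1=38 S2=38 S3=31 S4=38 blocked=[]
Op 2: conn=20 S1=27 S2=38 S3=31 S4=38 blocked=[]
Op 3: conn=15 S1=22 S2=38 S3=31 S4=38 blocked=[]
Op 4: conn=15 S1=22 S2=38 S3=31 S4=45 blocked=[]
Op 5: conn=35 S1=22 S2=38 S3=31 S4=45 blocked=[]
Op 6: conn=56 S1=22 S2=38 S3=31 S4=45 blocked=[]
Op 7: conn=56 S1=22 S2=38 S3=49 S4=45 blocked=[]

Answer: 56 22 38 49 45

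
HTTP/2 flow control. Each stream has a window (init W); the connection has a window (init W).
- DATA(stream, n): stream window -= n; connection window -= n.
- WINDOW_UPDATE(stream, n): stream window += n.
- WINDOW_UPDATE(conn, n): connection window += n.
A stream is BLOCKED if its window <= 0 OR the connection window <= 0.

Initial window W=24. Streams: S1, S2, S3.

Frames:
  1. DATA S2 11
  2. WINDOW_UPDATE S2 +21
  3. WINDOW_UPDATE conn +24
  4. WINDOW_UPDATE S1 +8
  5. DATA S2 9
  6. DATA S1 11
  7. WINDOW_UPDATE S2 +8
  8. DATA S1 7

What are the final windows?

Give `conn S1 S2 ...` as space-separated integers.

Op 1: conn=13 S1=24 S2=13 S3=24 blocked=[]
Op 2: conn=13 S1=24 S2=34 S3=24 blocked=[]
Op 3: conn=37 S1=24 S2=34 S3=24 blocked=[]
Op 4: conn=37 S1=32 S2=34 S3=24 blocked=[]
Op 5: conn=28 S1=32 S2=25 S3=24 blocked=[]
Op 6: conn=17 S1=21 S2=25 S3=24 blocked=[]
Op 7: conn=17 S1=21 S2=33 S3=24 blocked=[]
Op 8: conn=10 S1=14 S2=33 S3=24 blocked=[]

Answer: 10 14 33 24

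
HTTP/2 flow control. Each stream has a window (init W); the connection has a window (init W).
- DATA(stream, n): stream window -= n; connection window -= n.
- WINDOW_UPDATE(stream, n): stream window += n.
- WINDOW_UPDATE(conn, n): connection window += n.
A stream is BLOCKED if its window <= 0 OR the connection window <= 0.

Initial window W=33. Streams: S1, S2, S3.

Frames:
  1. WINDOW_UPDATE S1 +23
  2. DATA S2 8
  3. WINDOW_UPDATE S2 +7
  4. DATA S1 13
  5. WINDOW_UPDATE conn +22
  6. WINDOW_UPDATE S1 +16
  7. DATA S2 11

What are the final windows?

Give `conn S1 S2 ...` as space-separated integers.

Answer: 23 59 21 33

Derivation:
Op 1: conn=33 S1=56 S2=33 S3=33 blocked=[]
Op 2: conn=25 S1=56 S2=25 S3=33 blocked=[]
Op 3: conn=25 S1=56 S2=32 S3=33 blocked=[]
Op 4: conn=12 S1=43 S2=32 S3=33 blocked=[]
Op 5: conn=34 S1=43 S2=32 S3=33 blocked=[]
Op 6: conn=34 S1=59 S2=32 S3=33 blocked=[]
Op 7: conn=23 S1=59 S2=21 S3=33 blocked=[]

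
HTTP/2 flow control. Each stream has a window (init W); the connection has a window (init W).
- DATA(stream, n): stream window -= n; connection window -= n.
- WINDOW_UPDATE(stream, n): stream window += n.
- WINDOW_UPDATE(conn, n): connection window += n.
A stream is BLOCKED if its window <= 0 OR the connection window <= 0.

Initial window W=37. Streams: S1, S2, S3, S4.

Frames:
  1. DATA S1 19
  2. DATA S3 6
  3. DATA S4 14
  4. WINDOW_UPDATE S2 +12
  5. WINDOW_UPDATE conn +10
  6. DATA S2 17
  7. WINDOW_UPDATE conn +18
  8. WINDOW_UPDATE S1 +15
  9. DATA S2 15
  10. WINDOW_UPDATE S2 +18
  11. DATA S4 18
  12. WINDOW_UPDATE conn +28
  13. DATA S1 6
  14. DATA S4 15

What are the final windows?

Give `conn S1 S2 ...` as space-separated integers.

Op 1: conn=18 S1=18 S2=37 S3=37 S4=37 blocked=[]
Op 2: conn=12 S1=18 S2=37 S3=31 S4=37 blocked=[]
Op 3: conn=-2 S1=18 S2=37 S3=31 S4=23 blocked=[1, 2, 3, 4]
Op 4: conn=-2 S1=18 S2=49 S3=31 S4=23 blocked=[1, 2, 3, 4]
Op 5: conn=8 S1=18 S2=49 S3=31 S4=23 blocked=[]
Op 6: conn=-9 S1=18 S2=32 S3=31 S4=23 blocked=[1, 2, 3, 4]
Op 7: conn=9 S1=18 S2=32 S3=31 S4=23 blocked=[]
Op 8: conn=9 S1=33 S2=32 S3=31 S4=23 blocked=[]
Op 9: conn=-6 S1=33 S2=17 S3=31 S4=23 blocked=[1, 2, 3, 4]
Op 10: conn=-6 S1=33 S2=35 S3=31 S4=23 blocked=[1, 2, 3, 4]
Op 11: conn=-24 S1=33 S2=35 S3=31 S4=5 blocked=[1, 2, 3, 4]
Op 12: conn=4 S1=33 S2=35 S3=31 S4=5 blocked=[]
Op 13: conn=-2 S1=27 S2=35 S3=31 S4=5 blocked=[1, 2, 3, 4]
Op 14: conn=-17 S1=27 S2=35 S3=31 S4=-10 blocked=[1, 2, 3, 4]

Answer: -17 27 35 31 -10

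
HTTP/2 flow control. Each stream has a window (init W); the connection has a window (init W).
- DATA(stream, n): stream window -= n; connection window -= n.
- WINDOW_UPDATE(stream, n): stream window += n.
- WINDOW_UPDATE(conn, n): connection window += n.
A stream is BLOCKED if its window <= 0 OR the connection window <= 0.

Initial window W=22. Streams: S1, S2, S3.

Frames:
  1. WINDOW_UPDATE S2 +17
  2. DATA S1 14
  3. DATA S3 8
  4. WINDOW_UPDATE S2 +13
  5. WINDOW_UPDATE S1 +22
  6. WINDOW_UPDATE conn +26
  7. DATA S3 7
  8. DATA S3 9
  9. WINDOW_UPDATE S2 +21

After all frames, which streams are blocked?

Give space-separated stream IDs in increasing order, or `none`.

Op 1: conn=22 S1=22 S2=39 S3=22 blocked=[]
Op 2: conn=8 S1=8 S2=39 S3=22 blocked=[]
Op 3: conn=0 S1=8 S2=39 S3=14 blocked=[1, 2, 3]
Op 4: conn=0 S1=8 S2=52 S3=14 blocked=[1, 2, 3]
Op 5: conn=0 S1=30 S2=52 S3=14 blocked=[1, 2, 3]
Op 6: conn=26 S1=30 S2=52 S3=14 blocked=[]
Op 7: conn=19 S1=30 S2=52 S3=7 blocked=[]
Op 8: conn=10 S1=30 S2=52 S3=-2 blocked=[3]
Op 9: conn=10 S1=30 S2=73 S3=-2 blocked=[3]

Answer: S3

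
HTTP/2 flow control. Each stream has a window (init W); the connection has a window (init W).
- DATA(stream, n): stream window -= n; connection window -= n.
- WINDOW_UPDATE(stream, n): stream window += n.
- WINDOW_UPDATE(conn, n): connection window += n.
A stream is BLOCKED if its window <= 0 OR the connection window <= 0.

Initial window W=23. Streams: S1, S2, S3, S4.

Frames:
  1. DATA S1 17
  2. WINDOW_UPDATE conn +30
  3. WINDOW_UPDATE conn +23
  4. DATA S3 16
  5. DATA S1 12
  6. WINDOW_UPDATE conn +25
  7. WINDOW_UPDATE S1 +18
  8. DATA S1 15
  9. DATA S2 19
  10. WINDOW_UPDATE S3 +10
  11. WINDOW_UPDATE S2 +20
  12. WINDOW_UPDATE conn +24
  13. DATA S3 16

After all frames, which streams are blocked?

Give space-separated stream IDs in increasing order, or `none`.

Op 1: conn=6 S1=6 S2=23 S3=23 S4=23 blocked=[]
Op 2: conn=36 S1=6 S2=23 S3=23 S4=23 blocked=[]
Op 3: conn=59 S1=6 S2=23 S3=23 S4=23 blocked=[]
Op 4: conn=43 S1=6 S2=23 S3=7 S4=23 blocked=[]
Op 5: conn=31 S1=-6 S2=23 S3=7 S4=23 blocked=[1]
Op 6: conn=56 S1=-6 S2=23 S3=7 S4=23 blocked=[1]
Op 7: conn=56 S1=12 S2=23 S3=7 S4=23 blocked=[]
Op 8: conn=41 S1=-3 S2=23 S3=7 S4=23 blocked=[1]
Op 9: conn=22 S1=-3 S2=4 S3=7 S4=23 blocked=[1]
Op 10: conn=22 S1=-3 S2=4 S3=17 S4=23 blocked=[1]
Op 11: conn=22 S1=-3 S2=24 S3=17 S4=23 blocked=[1]
Op 12: conn=46 S1=-3 S2=24 S3=17 S4=23 blocked=[1]
Op 13: conn=30 S1=-3 S2=24 S3=1 S4=23 blocked=[1]

Answer: S1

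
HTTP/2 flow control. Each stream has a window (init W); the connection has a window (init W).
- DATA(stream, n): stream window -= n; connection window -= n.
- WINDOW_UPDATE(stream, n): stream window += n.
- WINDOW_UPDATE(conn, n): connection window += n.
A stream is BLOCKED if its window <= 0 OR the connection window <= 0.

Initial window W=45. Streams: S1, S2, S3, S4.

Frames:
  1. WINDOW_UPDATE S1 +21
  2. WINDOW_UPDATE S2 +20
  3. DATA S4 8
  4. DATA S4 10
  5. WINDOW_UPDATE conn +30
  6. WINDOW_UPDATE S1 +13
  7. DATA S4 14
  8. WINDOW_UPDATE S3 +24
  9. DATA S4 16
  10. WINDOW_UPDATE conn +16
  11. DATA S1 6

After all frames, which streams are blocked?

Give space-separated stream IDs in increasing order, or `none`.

Answer: S4

Derivation:
Op 1: conn=45 S1=66 S2=45 S3=45 S4=45 blocked=[]
Op 2: conn=45 S1=66 S2=65 S3=45 S4=45 blocked=[]
Op 3: conn=37 S1=66 S2=65 S3=45 S4=37 blocked=[]
Op 4: conn=27 S1=66 S2=65 S3=45 S4=27 blocked=[]
Op 5: conn=57 S1=66 S2=65 S3=45 S4=27 blocked=[]
Op 6: conn=57 S1=79 S2=65 S3=45 S4=27 blocked=[]
Op 7: conn=43 S1=79 S2=65 S3=45 S4=13 blocked=[]
Op 8: conn=43 S1=79 S2=65 S3=69 S4=13 blocked=[]
Op 9: conn=27 S1=79 S2=65 S3=69 S4=-3 blocked=[4]
Op 10: conn=43 S1=79 S2=65 S3=69 S4=-3 blocked=[4]
Op 11: conn=37 S1=73 S2=65 S3=69 S4=-3 blocked=[4]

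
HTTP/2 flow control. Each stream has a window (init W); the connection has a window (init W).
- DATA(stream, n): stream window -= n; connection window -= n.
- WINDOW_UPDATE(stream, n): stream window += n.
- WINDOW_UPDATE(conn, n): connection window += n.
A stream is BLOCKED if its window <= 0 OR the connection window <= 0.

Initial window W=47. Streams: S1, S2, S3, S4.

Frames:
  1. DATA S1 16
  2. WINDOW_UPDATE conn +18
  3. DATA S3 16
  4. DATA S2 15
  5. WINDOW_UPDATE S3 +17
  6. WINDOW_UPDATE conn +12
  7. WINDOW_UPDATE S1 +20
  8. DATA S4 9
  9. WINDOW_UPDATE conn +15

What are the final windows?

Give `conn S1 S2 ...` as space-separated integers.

Answer: 36 51 32 48 38

Derivation:
Op 1: conn=31 S1=31 S2=47 S3=47 S4=47 blocked=[]
Op 2: conn=49 S1=31 S2=47 S3=47 S4=47 blocked=[]
Op 3: conn=33 S1=31 S2=47 S3=31 S4=47 blocked=[]
Op 4: conn=18 S1=31 S2=32 S3=31 S4=47 blocked=[]
Op 5: conn=18 S1=31 S2=32 S3=48 S4=47 blocked=[]
Op 6: conn=30 S1=31 S2=32 S3=48 S4=47 blocked=[]
Op 7: conn=30 S1=51 S2=32 S3=48 S4=47 blocked=[]
Op 8: conn=21 S1=51 S2=32 S3=48 S4=38 blocked=[]
Op 9: conn=36 S1=51 S2=32 S3=48 S4=38 blocked=[]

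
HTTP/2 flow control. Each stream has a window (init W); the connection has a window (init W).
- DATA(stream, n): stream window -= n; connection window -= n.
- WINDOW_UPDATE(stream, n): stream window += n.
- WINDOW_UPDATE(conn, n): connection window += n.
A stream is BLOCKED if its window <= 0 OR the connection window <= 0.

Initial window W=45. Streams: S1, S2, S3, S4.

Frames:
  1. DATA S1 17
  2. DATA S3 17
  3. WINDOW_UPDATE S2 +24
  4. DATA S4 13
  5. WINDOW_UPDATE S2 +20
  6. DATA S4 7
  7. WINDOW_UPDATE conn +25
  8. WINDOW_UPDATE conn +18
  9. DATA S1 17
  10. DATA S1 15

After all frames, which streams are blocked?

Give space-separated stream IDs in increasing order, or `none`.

Answer: S1

Derivation:
Op 1: conn=28 S1=28 S2=45 S3=45 S4=45 blocked=[]
Op 2: conn=11 S1=28 S2=45 S3=28 S4=45 blocked=[]
Op 3: conn=11 S1=28 S2=69 S3=28 S4=45 blocked=[]
Op 4: conn=-2 S1=28 S2=69 S3=28 S4=32 blocked=[1, 2, 3, 4]
Op 5: conn=-2 S1=28 S2=89 S3=28 S4=32 blocked=[1, 2, 3, 4]
Op 6: conn=-9 S1=28 S2=89 S3=28 S4=25 blocked=[1, 2, 3, 4]
Op 7: conn=16 S1=28 S2=89 S3=28 S4=25 blocked=[]
Op 8: conn=34 S1=28 S2=89 S3=28 S4=25 blocked=[]
Op 9: conn=17 S1=11 S2=89 S3=28 S4=25 blocked=[]
Op 10: conn=2 S1=-4 S2=89 S3=28 S4=25 blocked=[1]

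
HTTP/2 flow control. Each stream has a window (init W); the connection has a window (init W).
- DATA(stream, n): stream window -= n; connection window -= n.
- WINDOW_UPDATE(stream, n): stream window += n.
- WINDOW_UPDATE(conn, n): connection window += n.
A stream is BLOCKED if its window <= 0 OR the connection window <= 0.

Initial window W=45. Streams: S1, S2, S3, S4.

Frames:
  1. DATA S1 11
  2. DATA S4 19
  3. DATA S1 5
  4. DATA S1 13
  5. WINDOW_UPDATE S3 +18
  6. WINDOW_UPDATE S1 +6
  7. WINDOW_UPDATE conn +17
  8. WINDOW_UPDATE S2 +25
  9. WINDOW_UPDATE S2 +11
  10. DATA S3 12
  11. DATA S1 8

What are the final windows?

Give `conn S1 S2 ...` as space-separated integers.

Answer: -6 14 81 51 26

Derivation:
Op 1: conn=34 S1=34 S2=45 S3=45 S4=45 blocked=[]
Op 2: conn=15 S1=34 S2=45 S3=45 S4=26 blocked=[]
Op 3: conn=10 S1=29 S2=45 S3=45 S4=26 blocked=[]
Op 4: conn=-3 S1=16 S2=45 S3=45 S4=26 blocked=[1, 2, 3, 4]
Op 5: conn=-3 S1=16 S2=45 S3=63 S4=26 blocked=[1, 2, 3, 4]
Op 6: conn=-3 S1=22 S2=45 S3=63 S4=26 blocked=[1, 2, 3, 4]
Op 7: conn=14 S1=22 S2=45 S3=63 S4=26 blocked=[]
Op 8: conn=14 S1=22 S2=70 S3=63 S4=26 blocked=[]
Op 9: conn=14 S1=22 S2=81 S3=63 S4=26 blocked=[]
Op 10: conn=2 S1=22 S2=81 S3=51 S4=26 blocked=[]
Op 11: conn=-6 S1=14 S2=81 S3=51 S4=26 blocked=[1, 2, 3, 4]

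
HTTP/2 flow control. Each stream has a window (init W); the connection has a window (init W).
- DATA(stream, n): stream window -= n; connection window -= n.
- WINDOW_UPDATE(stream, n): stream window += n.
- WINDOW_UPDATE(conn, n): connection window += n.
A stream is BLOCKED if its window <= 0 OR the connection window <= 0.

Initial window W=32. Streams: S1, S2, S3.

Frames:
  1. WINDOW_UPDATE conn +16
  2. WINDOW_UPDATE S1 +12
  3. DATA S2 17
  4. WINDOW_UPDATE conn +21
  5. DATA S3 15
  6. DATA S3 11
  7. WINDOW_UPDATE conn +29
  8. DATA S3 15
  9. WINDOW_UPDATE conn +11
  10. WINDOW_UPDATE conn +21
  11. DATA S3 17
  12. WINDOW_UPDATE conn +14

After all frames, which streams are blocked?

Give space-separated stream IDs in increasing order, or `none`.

Op 1: conn=48 S1=32 S2=32 S3=32 blocked=[]
Op 2: conn=48 S1=44 S2=32 S3=32 blocked=[]
Op 3: conn=31 S1=44 S2=15 S3=32 blocked=[]
Op 4: conn=52 S1=44 S2=15 S3=32 blocked=[]
Op 5: conn=37 S1=44 S2=15 S3=17 blocked=[]
Op 6: conn=26 S1=44 S2=15 S3=6 blocked=[]
Op 7: conn=55 S1=44 S2=15 S3=6 blocked=[]
Op 8: conn=40 S1=44 S2=15 S3=-9 blocked=[3]
Op 9: conn=51 S1=44 S2=15 S3=-9 blocked=[3]
Op 10: conn=72 S1=44 S2=15 S3=-9 blocked=[3]
Op 11: conn=55 S1=44 S2=15 S3=-26 blocked=[3]
Op 12: conn=69 S1=44 S2=15 S3=-26 blocked=[3]

Answer: S3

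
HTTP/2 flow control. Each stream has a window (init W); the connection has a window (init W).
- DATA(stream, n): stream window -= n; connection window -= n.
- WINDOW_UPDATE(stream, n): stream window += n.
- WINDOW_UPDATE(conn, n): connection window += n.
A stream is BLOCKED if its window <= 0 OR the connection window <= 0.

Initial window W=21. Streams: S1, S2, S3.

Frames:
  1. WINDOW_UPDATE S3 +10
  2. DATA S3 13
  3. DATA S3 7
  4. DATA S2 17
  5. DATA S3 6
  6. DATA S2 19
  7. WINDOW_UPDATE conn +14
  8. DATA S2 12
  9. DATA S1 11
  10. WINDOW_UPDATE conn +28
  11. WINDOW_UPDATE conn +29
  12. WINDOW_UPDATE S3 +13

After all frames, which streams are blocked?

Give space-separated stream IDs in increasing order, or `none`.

Answer: S2

Derivation:
Op 1: conn=21 S1=21 S2=21 S3=31 blocked=[]
Op 2: conn=8 S1=21 S2=21 S3=18 blocked=[]
Op 3: conn=1 S1=21 S2=21 S3=11 blocked=[]
Op 4: conn=-16 S1=21 S2=4 S3=11 blocked=[1, 2, 3]
Op 5: conn=-22 S1=21 S2=4 S3=5 blocked=[1, 2, 3]
Op 6: conn=-41 S1=21 S2=-15 S3=5 blocked=[1, 2, 3]
Op 7: conn=-27 S1=21 S2=-15 S3=5 blocked=[1, 2, 3]
Op 8: conn=-39 S1=21 S2=-27 S3=5 blocked=[1, 2, 3]
Op 9: conn=-50 S1=10 S2=-27 S3=5 blocked=[1, 2, 3]
Op 10: conn=-22 S1=10 S2=-27 S3=5 blocked=[1, 2, 3]
Op 11: conn=7 S1=10 S2=-27 S3=5 blocked=[2]
Op 12: conn=7 S1=10 S2=-27 S3=18 blocked=[2]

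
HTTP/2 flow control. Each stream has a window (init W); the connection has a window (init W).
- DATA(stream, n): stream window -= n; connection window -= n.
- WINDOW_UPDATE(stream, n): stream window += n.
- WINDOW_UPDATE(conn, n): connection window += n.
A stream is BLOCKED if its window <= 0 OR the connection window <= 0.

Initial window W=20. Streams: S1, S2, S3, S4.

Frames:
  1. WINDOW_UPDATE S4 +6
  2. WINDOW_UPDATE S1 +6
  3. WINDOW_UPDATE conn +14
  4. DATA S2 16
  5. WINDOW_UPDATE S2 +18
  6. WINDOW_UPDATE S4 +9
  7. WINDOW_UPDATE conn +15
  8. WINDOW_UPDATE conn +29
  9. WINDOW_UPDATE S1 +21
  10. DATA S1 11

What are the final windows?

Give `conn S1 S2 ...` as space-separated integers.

Op 1: conn=20 S1=20 S2=20 S3=20 S4=26 blocked=[]
Op 2: conn=20 S1=26 S2=20 S3=20 S4=26 blocked=[]
Op 3: conn=34 S1=26 S2=20 S3=20 S4=26 blocked=[]
Op 4: conn=18 S1=26 S2=4 S3=20 S4=26 blocked=[]
Op 5: conn=18 S1=26 S2=22 S3=20 S4=26 blocked=[]
Op 6: conn=18 S1=26 S2=22 S3=20 S4=35 blocked=[]
Op 7: conn=33 S1=26 S2=22 S3=20 S4=35 blocked=[]
Op 8: conn=62 S1=26 S2=22 S3=20 S4=35 blocked=[]
Op 9: conn=62 S1=47 S2=22 S3=20 S4=35 blocked=[]
Op 10: conn=51 S1=36 S2=22 S3=20 S4=35 blocked=[]

Answer: 51 36 22 20 35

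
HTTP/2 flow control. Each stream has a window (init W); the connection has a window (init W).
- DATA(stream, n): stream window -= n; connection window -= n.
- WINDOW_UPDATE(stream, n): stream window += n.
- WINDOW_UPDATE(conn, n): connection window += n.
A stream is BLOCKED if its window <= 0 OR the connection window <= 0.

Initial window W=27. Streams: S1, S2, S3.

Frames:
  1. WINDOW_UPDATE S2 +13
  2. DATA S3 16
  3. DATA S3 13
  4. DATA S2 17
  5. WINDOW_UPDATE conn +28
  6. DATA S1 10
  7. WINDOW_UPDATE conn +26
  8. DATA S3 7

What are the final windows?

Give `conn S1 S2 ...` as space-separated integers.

Op 1: conn=27 S1=27 S2=40 S3=27 blocked=[]
Op 2: conn=11 S1=27 S2=40 S3=11 blocked=[]
Op 3: conn=-2 S1=27 S2=40 S3=-2 blocked=[1, 2, 3]
Op 4: conn=-19 S1=27 S2=23 S3=-2 blocked=[1, 2, 3]
Op 5: conn=9 S1=27 S2=23 S3=-2 blocked=[3]
Op 6: conn=-1 S1=17 S2=23 S3=-2 blocked=[1, 2, 3]
Op 7: conn=25 S1=17 S2=23 S3=-2 blocked=[3]
Op 8: conn=18 S1=17 S2=23 S3=-9 blocked=[3]

Answer: 18 17 23 -9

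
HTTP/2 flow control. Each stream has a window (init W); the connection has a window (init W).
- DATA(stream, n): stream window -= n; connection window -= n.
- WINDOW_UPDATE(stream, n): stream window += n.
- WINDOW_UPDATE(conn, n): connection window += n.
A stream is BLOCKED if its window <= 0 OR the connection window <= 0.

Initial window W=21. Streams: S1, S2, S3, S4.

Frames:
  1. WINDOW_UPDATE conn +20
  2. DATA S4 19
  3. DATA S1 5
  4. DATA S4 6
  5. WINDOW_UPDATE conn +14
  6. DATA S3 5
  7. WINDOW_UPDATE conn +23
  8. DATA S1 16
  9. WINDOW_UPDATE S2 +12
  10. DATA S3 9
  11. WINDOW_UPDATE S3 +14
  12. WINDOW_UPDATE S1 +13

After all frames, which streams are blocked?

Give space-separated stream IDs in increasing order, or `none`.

Answer: S4

Derivation:
Op 1: conn=41 S1=21 S2=21 S3=21 S4=21 blocked=[]
Op 2: conn=22 S1=21 S2=21 S3=21 S4=2 blocked=[]
Op 3: conn=17 S1=16 S2=21 S3=21 S4=2 blocked=[]
Op 4: conn=11 S1=16 S2=21 S3=21 S4=-4 blocked=[4]
Op 5: conn=25 S1=16 S2=21 S3=21 S4=-4 blocked=[4]
Op 6: conn=20 S1=16 S2=21 S3=16 S4=-4 blocked=[4]
Op 7: conn=43 S1=16 S2=21 S3=16 S4=-4 blocked=[4]
Op 8: conn=27 S1=0 S2=21 S3=16 S4=-4 blocked=[1, 4]
Op 9: conn=27 S1=0 S2=33 S3=16 S4=-4 blocked=[1, 4]
Op 10: conn=18 S1=0 S2=33 S3=7 S4=-4 blocked=[1, 4]
Op 11: conn=18 S1=0 S2=33 S3=21 S4=-4 blocked=[1, 4]
Op 12: conn=18 S1=13 S2=33 S3=21 S4=-4 blocked=[4]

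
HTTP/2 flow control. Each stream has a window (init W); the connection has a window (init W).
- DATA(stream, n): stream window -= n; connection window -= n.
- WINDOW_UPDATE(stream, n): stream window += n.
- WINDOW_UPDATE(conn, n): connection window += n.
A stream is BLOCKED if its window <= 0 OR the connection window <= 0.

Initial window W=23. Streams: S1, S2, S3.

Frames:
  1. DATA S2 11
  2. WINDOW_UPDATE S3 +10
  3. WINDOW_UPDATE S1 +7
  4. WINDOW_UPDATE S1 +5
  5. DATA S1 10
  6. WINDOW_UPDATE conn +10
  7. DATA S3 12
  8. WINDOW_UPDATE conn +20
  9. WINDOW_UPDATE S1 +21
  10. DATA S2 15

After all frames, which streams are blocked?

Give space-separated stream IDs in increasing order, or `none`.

Answer: S2

Derivation:
Op 1: conn=12 S1=23 S2=12 S3=23 blocked=[]
Op 2: conn=12 S1=23 S2=12 S3=33 blocked=[]
Op 3: conn=12 S1=30 S2=12 S3=33 blocked=[]
Op 4: conn=12 S1=35 S2=12 S3=33 blocked=[]
Op 5: conn=2 S1=25 S2=12 S3=33 blocked=[]
Op 6: conn=12 S1=25 S2=12 S3=33 blocked=[]
Op 7: conn=0 S1=25 S2=12 S3=21 blocked=[1, 2, 3]
Op 8: conn=20 S1=25 S2=12 S3=21 blocked=[]
Op 9: conn=20 S1=46 S2=12 S3=21 blocked=[]
Op 10: conn=5 S1=46 S2=-3 S3=21 blocked=[2]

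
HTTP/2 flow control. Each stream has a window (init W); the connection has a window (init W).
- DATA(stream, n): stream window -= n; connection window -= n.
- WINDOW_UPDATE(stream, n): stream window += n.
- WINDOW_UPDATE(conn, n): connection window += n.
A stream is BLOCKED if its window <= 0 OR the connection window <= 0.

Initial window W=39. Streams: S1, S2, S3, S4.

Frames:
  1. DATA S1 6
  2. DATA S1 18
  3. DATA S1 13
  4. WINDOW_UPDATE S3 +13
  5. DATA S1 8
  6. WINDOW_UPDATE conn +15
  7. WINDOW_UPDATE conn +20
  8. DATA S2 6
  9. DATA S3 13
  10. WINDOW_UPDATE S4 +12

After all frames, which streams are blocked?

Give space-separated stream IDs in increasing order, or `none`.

Op 1: conn=33 S1=33 S2=39 S3=39 S4=39 blocked=[]
Op 2: conn=15 S1=15 S2=39 S3=39 S4=39 blocked=[]
Op 3: conn=2 S1=2 S2=39 S3=39 S4=39 blocked=[]
Op 4: conn=2 S1=2 S2=39 S3=52 S4=39 blocked=[]
Op 5: conn=-6 S1=-6 S2=39 S3=52 S4=39 blocked=[1, 2, 3, 4]
Op 6: conn=9 S1=-6 S2=39 S3=52 S4=39 blocked=[1]
Op 7: conn=29 S1=-6 S2=39 S3=52 S4=39 blocked=[1]
Op 8: conn=23 S1=-6 S2=33 S3=52 S4=39 blocked=[1]
Op 9: conn=10 S1=-6 S2=33 S3=39 S4=39 blocked=[1]
Op 10: conn=10 S1=-6 S2=33 S3=39 S4=51 blocked=[1]

Answer: S1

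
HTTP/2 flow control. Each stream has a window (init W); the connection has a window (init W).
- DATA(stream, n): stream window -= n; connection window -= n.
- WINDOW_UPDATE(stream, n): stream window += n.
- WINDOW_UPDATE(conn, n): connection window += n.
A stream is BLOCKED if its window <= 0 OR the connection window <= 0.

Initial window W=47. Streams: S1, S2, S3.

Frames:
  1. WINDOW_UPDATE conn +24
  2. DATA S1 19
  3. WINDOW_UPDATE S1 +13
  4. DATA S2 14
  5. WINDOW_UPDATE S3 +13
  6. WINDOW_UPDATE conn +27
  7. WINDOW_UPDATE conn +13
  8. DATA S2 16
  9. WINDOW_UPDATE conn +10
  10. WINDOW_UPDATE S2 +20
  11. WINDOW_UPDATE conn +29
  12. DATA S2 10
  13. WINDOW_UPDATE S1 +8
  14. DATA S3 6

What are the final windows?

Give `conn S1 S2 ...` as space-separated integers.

Answer: 85 49 27 54

Derivation:
Op 1: conn=71 S1=47 S2=47 S3=47 blocked=[]
Op 2: conn=52 S1=28 S2=47 S3=47 blocked=[]
Op 3: conn=52 S1=41 S2=47 S3=47 blocked=[]
Op 4: conn=38 S1=41 S2=33 S3=47 blocked=[]
Op 5: conn=38 S1=41 S2=33 S3=60 blocked=[]
Op 6: conn=65 S1=41 S2=33 S3=60 blocked=[]
Op 7: conn=78 S1=41 S2=33 S3=60 blocked=[]
Op 8: conn=62 S1=41 S2=17 S3=60 blocked=[]
Op 9: conn=72 S1=41 S2=17 S3=60 blocked=[]
Op 10: conn=72 S1=41 S2=37 S3=60 blocked=[]
Op 11: conn=101 S1=41 S2=37 S3=60 blocked=[]
Op 12: conn=91 S1=41 S2=27 S3=60 blocked=[]
Op 13: conn=91 S1=49 S2=27 S3=60 blocked=[]
Op 14: conn=85 S1=49 S2=27 S3=54 blocked=[]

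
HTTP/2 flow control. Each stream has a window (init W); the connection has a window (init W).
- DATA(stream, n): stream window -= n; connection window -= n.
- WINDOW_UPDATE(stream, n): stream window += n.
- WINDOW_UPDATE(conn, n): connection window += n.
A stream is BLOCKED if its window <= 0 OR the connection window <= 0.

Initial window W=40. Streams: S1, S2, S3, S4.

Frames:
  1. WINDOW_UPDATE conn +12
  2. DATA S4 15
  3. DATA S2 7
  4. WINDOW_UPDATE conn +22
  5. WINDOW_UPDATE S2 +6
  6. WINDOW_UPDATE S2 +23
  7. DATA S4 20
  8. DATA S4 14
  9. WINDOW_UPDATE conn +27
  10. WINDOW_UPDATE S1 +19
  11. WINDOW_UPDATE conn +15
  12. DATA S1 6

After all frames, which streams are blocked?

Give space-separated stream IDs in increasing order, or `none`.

Op 1: conn=52 S1=40 S2=40 S3=40 S4=40 blocked=[]
Op 2: conn=37 S1=40 S2=40 S3=40 S4=25 blocked=[]
Op 3: conn=30 S1=40 S2=33 S3=40 S4=25 blocked=[]
Op 4: conn=52 S1=40 S2=33 S3=40 S4=25 blocked=[]
Op 5: conn=52 S1=40 S2=39 S3=40 S4=25 blocked=[]
Op 6: conn=52 S1=40 S2=62 S3=40 S4=25 blocked=[]
Op 7: conn=32 S1=40 S2=62 S3=40 S4=5 blocked=[]
Op 8: conn=18 S1=40 S2=62 S3=40 S4=-9 blocked=[4]
Op 9: conn=45 S1=40 S2=62 S3=40 S4=-9 blocked=[4]
Op 10: conn=45 S1=59 S2=62 S3=40 S4=-9 blocked=[4]
Op 11: conn=60 S1=59 S2=62 S3=40 S4=-9 blocked=[4]
Op 12: conn=54 S1=53 S2=62 S3=40 S4=-9 blocked=[4]

Answer: S4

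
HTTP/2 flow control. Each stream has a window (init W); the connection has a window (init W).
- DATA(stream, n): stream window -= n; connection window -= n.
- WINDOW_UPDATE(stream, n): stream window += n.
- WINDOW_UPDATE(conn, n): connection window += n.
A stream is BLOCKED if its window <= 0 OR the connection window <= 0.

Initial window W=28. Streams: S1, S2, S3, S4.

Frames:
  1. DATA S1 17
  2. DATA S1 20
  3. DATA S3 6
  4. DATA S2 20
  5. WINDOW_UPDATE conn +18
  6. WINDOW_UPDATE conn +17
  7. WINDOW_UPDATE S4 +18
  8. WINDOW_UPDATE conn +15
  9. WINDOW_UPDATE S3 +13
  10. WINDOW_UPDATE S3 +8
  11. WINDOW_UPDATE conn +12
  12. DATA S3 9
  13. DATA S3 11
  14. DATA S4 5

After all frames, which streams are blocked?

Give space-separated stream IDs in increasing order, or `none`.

Answer: S1

Derivation:
Op 1: conn=11 S1=11 S2=28 S3=28 S4=28 blocked=[]
Op 2: conn=-9 S1=-9 S2=28 S3=28 S4=28 blocked=[1, 2, 3, 4]
Op 3: conn=-15 S1=-9 S2=28 S3=22 S4=28 blocked=[1, 2, 3, 4]
Op 4: conn=-35 S1=-9 S2=8 S3=22 S4=28 blocked=[1, 2, 3, 4]
Op 5: conn=-17 S1=-9 S2=8 S3=22 S4=28 blocked=[1, 2, 3, 4]
Op 6: conn=0 S1=-9 S2=8 S3=22 S4=28 blocked=[1, 2, 3, 4]
Op 7: conn=0 S1=-9 S2=8 S3=22 S4=46 blocked=[1, 2, 3, 4]
Op 8: conn=15 S1=-9 S2=8 S3=22 S4=46 blocked=[1]
Op 9: conn=15 S1=-9 S2=8 S3=35 S4=46 blocked=[1]
Op 10: conn=15 S1=-9 S2=8 S3=43 S4=46 blocked=[1]
Op 11: conn=27 S1=-9 S2=8 S3=43 S4=46 blocked=[1]
Op 12: conn=18 S1=-9 S2=8 S3=34 S4=46 blocked=[1]
Op 13: conn=7 S1=-9 S2=8 S3=23 S4=46 blocked=[1]
Op 14: conn=2 S1=-9 S2=8 S3=23 S4=41 blocked=[1]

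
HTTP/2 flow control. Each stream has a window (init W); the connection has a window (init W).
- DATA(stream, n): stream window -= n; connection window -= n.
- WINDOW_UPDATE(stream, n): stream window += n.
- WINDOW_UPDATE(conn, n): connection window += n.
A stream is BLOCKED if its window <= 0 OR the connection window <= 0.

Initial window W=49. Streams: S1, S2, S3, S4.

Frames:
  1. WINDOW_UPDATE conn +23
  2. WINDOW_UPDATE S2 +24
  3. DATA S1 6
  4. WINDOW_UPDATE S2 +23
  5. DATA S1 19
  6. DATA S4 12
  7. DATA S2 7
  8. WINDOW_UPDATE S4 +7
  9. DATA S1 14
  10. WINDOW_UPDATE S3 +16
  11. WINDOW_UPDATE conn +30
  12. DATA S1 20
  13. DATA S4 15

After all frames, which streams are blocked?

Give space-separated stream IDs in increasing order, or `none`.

Answer: S1

Derivation:
Op 1: conn=72 S1=49 S2=49 S3=49 S4=49 blocked=[]
Op 2: conn=72 S1=49 S2=73 S3=49 S4=49 blocked=[]
Op 3: conn=66 S1=43 S2=73 S3=49 S4=49 blocked=[]
Op 4: conn=66 S1=43 S2=96 S3=49 S4=49 blocked=[]
Op 5: conn=47 S1=24 S2=96 S3=49 S4=49 blocked=[]
Op 6: conn=35 S1=24 S2=96 S3=49 S4=37 blocked=[]
Op 7: conn=28 S1=24 S2=89 S3=49 S4=37 blocked=[]
Op 8: conn=28 S1=24 S2=89 S3=49 S4=44 blocked=[]
Op 9: conn=14 S1=10 S2=89 S3=49 S4=44 blocked=[]
Op 10: conn=14 S1=10 S2=89 S3=65 S4=44 blocked=[]
Op 11: conn=44 S1=10 S2=89 S3=65 S4=44 blocked=[]
Op 12: conn=24 S1=-10 S2=89 S3=65 S4=44 blocked=[1]
Op 13: conn=9 S1=-10 S2=89 S3=65 S4=29 blocked=[1]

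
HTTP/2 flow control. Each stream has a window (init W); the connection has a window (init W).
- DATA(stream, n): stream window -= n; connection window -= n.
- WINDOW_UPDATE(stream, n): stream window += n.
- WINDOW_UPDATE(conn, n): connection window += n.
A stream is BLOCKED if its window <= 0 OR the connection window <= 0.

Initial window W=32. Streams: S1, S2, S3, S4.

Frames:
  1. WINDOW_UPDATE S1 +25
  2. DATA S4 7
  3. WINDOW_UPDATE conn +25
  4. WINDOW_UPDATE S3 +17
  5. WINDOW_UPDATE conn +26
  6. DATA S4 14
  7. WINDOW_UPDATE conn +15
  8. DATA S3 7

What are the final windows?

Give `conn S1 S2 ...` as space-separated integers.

Answer: 70 57 32 42 11

Derivation:
Op 1: conn=32 S1=57 S2=32 S3=32 S4=32 blocked=[]
Op 2: conn=25 S1=57 S2=32 S3=32 S4=25 blocked=[]
Op 3: conn=50 S1=57 S2=32 S3=32 S4=25 blocked=[]
Op 4: conn=50 S1=57 S2=32 S3=49 S4=25 blocked=[]
Op 5: conn=76 S1=57 S2=32 S3=49 S4=25 blocked=[]
Op 6: conn=62 S1=57 S2=32 S3=49 S4=11 blocked=[]
Op 7: conn=77 S1=57 S2=32 S3=49 S4=11 blocked=[]
Op 8: conn=70 S1=57 S2=32 S3=42 S4=11 blocked=[]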